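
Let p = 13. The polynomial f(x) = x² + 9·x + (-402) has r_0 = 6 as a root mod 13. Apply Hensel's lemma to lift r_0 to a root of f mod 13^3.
r_2 = 890 (mod 2197)

Hensel: r_{i+1} = r_i − f(r_i)·(f′(r_i))^{-1} mod 13^{i+2}, f′(x) = 2x + 9. Iterate:
  r_0 = 6 (mod 13)
  r_1 = 45 (mod 169)
  r_2 = 890 (mod 2197)
Final: r = 890 satisfies f(r) ≡ 0 mod 13^3.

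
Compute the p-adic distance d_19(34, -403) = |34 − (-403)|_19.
d_19(34, -403) = 1/19

Step 1 — x − y = 34 − (-403) = 437. Step 2 — v_19(437) = 1 (factor: 437 = (19^1 · 23); the sign does not affect v_p). Step 3 — |x − y|_19 = 19^{-1} = 1/19.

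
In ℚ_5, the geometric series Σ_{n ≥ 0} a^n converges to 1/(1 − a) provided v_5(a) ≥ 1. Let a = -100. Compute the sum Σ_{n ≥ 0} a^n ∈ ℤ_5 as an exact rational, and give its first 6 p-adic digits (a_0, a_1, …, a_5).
Σ a^n = 1/(1 − a) = 1/101;  first 6 digits = (1, 0, 1, 4, 0, 3)

v_5(a) = 2 ≥ 1, so the series converges in ℤ_5 to 1/(1 − a) = 1/(1 − (-100)) = 1/101. Expand this rational in ℤ_5: compute digits iteratively via d_i = x_i mod 5, x_{i+1} = (x_i − d_i)/5. The first 6 digits are (1, 0, 1, 4, 0, 3).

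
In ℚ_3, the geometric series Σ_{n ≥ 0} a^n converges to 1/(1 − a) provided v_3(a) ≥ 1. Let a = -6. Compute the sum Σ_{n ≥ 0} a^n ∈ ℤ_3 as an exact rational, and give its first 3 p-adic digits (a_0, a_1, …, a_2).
Σ a^n = 1/(1 − a) = 1/7;  first 3 digits = (1, 1, 0)

v_3(a) = 1 ≥ 1, so the series converges in ℤ_3 to 1/(1 − a) = 1/(1 − (-6)) = 1/7. Expand this rational in ℤ_3: compute digits iteratively via d_i = x_i mod 3, x_{i+1} = (x_i − d_i)/3. The first 3 digits are (1, 1, 0).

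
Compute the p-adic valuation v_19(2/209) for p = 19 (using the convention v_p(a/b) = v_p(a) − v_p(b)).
v_19(2/209) = -1

Factor powers of 19 from the numerator and denominator of the reduced fraction: 2 = 19^0 · 2 and 209 = 19^1 · 11. Apply v_p(a/b) = v_p(a) − v_p(b): v_19(2/209) = 0 − 1 = -1.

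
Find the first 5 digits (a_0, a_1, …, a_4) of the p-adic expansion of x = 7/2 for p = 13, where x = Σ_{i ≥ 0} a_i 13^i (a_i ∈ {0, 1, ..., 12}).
(a_0, …, a_4) = (10, 6, 6, 6, 6)

v_13(7/2) = 0 (numerator and denominator both coprime to 13), so x ∈ ℤ_13^×. Compute digits iteratively via a_i = x_i mod 13, x_{i+1} = (x_i − a_i)/13, with x_0 = x:
  x_0 = 7/2;  a_0 = 10;  x_1 = (x_0 − 10)/13 = -1/2
  x_1 = -1/2;  a_1 = 6;  x_2 = (x_1 − 6)/13 = -1/2
  x_2 = -1/2;  a_2 = 6;  x_3 = (x_2 − 6)/13 = -1/2
  x_3 = -1/2;  a_3 = 6;  x_4 = (x_3 − 6)/13 = -1/2
  x_4 = -1/2;  a_4 = 6;  x_5 = (x_4 − 6)/13 = -1/2
Digits: (10, 6, 6, 6, 6).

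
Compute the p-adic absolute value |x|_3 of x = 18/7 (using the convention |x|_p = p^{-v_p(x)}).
|18/7|_3 = 1/9

Step 1 — compute v_3(x) by factoring powers of 3 out of the numerator and denominator: v_3(18/7) = 2. Step 2 — apply |x|_p = p^{-v_p(x)} = 3^{-2} = 1/9.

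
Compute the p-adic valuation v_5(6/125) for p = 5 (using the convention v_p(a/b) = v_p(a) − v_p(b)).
v_5(6/125) = -3

Factor powers of 5 from the numerator and denominator of the reduced fraction: 6 = 5^0 · 6 and 125 = 5^3 · 1. Apply v_p(a/b) = v_p(a) − v_p(b): v_5(6/125) = 0 − 3 = -3.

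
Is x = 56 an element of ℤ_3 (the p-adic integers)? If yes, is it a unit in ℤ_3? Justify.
x ∈ ℤ_3^× (unit); v_3(x) = 0

ℤ_3 = {x ∈ ℚ_3 : v_3(x) ≥ 0} and ℤ_3^× = {x ∈ ℤ_3 : v_3(x) = 0}. Here v_3(56) = v_3(num) − v_3(den) = 0; compare against these criteria.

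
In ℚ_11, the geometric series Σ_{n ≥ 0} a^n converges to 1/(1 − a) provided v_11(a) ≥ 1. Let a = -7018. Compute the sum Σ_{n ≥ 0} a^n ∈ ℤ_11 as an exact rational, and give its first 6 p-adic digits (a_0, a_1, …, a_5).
Σ a^n = 1/(1 − a) = 1/7019;  first 6 digits = (1, 0, 8, 5, 8, 8)

v_11(a) = 2 ≥ 1, so the series converges in ℤ_11 to 1/(1 − a) = 1/(1 − (-7018)) = 1/7019. Expand this rational in ℤ_11: compute digits iteratively via d_i = x_i mod 11, x_{i+1} = (x_i − d_i)/11. The first 6 digits are (1, 0, 8, 5, 8, 8).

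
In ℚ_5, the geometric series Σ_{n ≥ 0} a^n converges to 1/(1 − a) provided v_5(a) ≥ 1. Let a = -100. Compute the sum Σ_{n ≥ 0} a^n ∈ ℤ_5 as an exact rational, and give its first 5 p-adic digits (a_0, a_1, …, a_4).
Σ a^n = 1/(1 − a) = 1/101;  first 5 digits = (1, 0, 1, 4, 0)

v_5(a) = 2 ≥ 1, so the series converges in ℤ_5 to 1/(1 − a) = 1/(1 − (-100)) = 1/101. Expand this rational in ℤ_5: compute digits iteratively via d_i = x_i mod 5, x_{i+1} = (x_i − d_i)/5. The first 5 digits are (1, 0, 1, 4, 0).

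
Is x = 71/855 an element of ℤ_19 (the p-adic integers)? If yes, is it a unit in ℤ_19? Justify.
x ∉ ℤ_19 (v_19(x) = -1 < 0)

ℤ_19 = {x ∈ ℚ_19 : v_19(x) ≥ 0} and ℤ_19^× = {x ∈ ℤ_19 : v_19(x) = 0}. Here v_19(71/855) = v_19(num) − v_19(den) = -1; compare against these criteria.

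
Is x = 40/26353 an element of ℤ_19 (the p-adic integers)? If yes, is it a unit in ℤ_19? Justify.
x ∉ ℤ_19 (v_19(x) = -2 < 0)

ℤ_19 = {x ∈ ℚ_19 : v_19(x) ≥ 0} and ℤ_19^× = {x ∈ ℤ_19 : v_19(x) = 0}. Here v_19(40/26353) = v_19(num) − v_19(den) = -2; compare against these criteria.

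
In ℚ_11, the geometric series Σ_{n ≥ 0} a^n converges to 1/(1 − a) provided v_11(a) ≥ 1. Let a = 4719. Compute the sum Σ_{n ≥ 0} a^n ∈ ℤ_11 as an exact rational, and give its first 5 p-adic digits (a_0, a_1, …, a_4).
Σ a^n = 1/(1 − a) = -1/4718;  first 5 digits = (1, 0, 6, 3, 3)

v_11(a) = 2 ≥ 1, so the series converges in ℤ_11 to 1/(1 − a) = 1/(1 − 4719) = -1/4718. Expand this rational in ℤ_11: compute digits iteratively via d_i = x_i mod 11, x_{i+1} = (x_i − d_i)/11. The first 5 digits are (1, 0, 6, 3, 3).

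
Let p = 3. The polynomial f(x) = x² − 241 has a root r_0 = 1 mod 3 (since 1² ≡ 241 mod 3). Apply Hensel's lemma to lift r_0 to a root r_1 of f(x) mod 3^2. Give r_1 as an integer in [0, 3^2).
r_1 = 4 (mod 9)

Hensel's recurrence: r_{i+1} = r_i − f(r_i)·(f′(r_i))^{-1} mod 3^{i+2}, with f′(x) = 2x. Iterate:
  r_0 = 1 (mod 3)
  r_1 = 4 (mod 9)
Final: r_1 = 4, and one checks f(r_1) ≡ 0 mod 3^2.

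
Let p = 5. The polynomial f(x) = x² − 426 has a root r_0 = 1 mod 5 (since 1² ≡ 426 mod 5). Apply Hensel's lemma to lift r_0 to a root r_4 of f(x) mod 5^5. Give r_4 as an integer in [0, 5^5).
r_4 = 3026 (mod 3125)

Hensel's recurrence: r_{i+1} = r_i − f(r_i)·(f′(r_i))^{-1} mod 5^{i+2}, with f′(x) = 2x. Iterate:
  r_0 = 1 (mod 5)
  r_1 = 1 (mod 25)
  r_2 = 26 (mod 125)
  r_3 = 526 (mod 625)
  r_4 = 3026 (mod 3125)
Final: r_4 = 3026, and one checks f(r_4) ≡ 0 mod 5^5.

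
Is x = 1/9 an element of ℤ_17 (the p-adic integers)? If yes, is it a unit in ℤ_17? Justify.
x ∈ ℤ_17^× (unit); v_17(x) = 0

ℤ_17 = {x ∈ ℚ_17 : v_17(x) ≥ 0} and ℤ_17^× = {x ∈ ℤ_17 : v_17(x) = 0}. Here v_17(1/9) = v_17(num) − v_17(den) = 0; compare against these criteria.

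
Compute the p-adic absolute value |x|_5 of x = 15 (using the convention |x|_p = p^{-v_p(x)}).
|15|_5 = 1/5

Step 1 — compute v_5(x) by factoring powers of 5 out of the numerator and denominator: v_5(15) = 1. Step 2 — apply |x|_p = p^{-v_p(x)} = 5^{-1} = 1/5.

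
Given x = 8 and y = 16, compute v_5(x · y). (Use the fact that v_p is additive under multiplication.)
v_5(128) = 0

v_p(x) = 0 (factor: 8 = 5^0 · 8); v_p(y) = 0 (factor: 16 = 5^0 · 16). Additivity: v_p(xy) = v_p(x) + v_p(y) = 0 + 0 = 0. (Direct check: xy = 128 = 5^0 · (128).)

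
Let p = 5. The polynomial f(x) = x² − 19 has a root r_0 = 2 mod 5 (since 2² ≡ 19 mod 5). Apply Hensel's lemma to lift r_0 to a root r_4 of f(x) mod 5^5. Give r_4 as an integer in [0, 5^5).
r_4 = 137 (mod 3125)

Hensel's recurrence: r_{i+1} = r_i − f(r_i)·(f′(r_i))^{-1} mod 5^{i+2}, with f′(x) = 2x. Iterate:
  r_0 = 2 (mod 5)
  r_1 = 12 (mod 25)
  r_2 = 12 (mod 125)
  r_3 = 137 (mod 625)
  r_4 = 137 (mod 3125)
Final: r_4 = 137, and one checks f(r_4) ≡ 0 mod 5^5.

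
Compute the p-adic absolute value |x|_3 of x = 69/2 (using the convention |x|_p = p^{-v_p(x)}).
|69/2|_3 = 1/3

Step 1 — compute v_3(x) by factoring powers of 3 out of the numerator and denominator: v_3(69/2) = 1. Step 2 — apply |x|_p = p^{-v_p(x)} = 3^{-1} = 1/3.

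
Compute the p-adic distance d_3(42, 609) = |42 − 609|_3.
d_3(42, 609) = 1/81

Step 1 — x − y = 42 − 609 = -567. Step 2 — v_3(-567) = 4 (factor: -567 = −(3^4 · 7); the sign does not affect v_p). Step 3 — |x − y|_3 = 3^{-4} = 1/81.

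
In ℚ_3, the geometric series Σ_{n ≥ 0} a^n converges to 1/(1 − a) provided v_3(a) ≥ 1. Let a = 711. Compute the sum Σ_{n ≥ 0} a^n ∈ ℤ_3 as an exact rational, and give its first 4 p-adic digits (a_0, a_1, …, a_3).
Σ a^n = 1/(1 − a) = -1/710;  first 4 digits = (1, 0, 1, 2)

v_3(a) = 2 ≥ 1, so the series converges in ℤ_3 to 1/(1 − a) = 1/(1 − 711) = -1/710. Expand this rational in ℤ_3: compute digits iteratively via d_i = x_i mod 3, x_{i+1} = (x_i − d_i)/3. The first 4 digits are (1, 0, 1, 2).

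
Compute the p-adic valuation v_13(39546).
v_13(39546) = 3

v_13(n) is the largest exponent k such that 13^k divides n. Factor out: 39546 = 13^3 · 18. (Sign doesn't affect v_p.) So v_13(39546) = 3.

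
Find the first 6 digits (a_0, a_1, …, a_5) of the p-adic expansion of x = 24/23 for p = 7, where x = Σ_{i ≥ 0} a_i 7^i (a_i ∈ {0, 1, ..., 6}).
(a_0, …, a_5) = (5, 4, 3, 1, 1, 5)

v_7(24/23) = 0 (numerator and denominator both coprime to 7), so x ∈ ℤ_7^×. Compute digits iteratively via a_i = x_i mod 7, x_{i+1} = (x_i − a_i)/7, with x_0 = x:
  x_0 = 24/23;  a_0 = 5;  x_1 = (x_0 − 5)/7 = -13/23
  x_1 = -13/23;  a_1 = 4;  x_2 = (x_1 − 4)/7 = -15/23
  x_2 = -15/23;  a_2 = 3;  x_3 = (x_2 − 3)/7 = -12/23
  x_3 = -12/23;  a_3 = 1;  x_4 = (x_3 − 1)/7 = -5/23
  x_4 = -5/23;  a_4 = 1;  x_5 = (x_4 − 1)/7 = -4/23
  x_5 = -4/23;  a_5 = 5;  x_6 = (x_5 − 5)/7 = -17/23
Digits: (5, 4, 3, 1, 1, 5).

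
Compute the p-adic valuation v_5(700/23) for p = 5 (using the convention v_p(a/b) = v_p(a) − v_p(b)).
v_5(700/23) = 2

Factor powers of 5 from the numerator and denominator of the reduced fraction: 700 = 5^2 · 28 and 23 = 5^0 · 23. Apply v_p(a/b) = v_p(a) − v_p(b): v_5(700/23) = 2 − 0 = 2.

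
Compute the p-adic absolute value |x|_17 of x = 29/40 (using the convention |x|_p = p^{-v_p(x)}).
|29/40|_17 = 1

Step 1 — compute v_17(x) by factoring powers of 17 out of the numerator and denominator: v_17(29/40) = 0. Step 2 — apply |x|_p = p^{-v_p(x)} = 17^{0} = 1.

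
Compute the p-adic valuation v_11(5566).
v_11(5566) = 2

v_11(n) is the largest exponent k such that 11^k divides n. Factor out: 5566 = 11^2 · 46. (Sign doesn't affect v_p.) So v_11(5566) = 2.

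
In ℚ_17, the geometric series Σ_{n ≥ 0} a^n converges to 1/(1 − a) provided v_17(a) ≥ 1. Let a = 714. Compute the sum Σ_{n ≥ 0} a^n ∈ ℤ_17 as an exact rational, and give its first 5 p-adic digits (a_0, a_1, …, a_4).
Σ a^n = 1/(1 − a) = -1/713;  first 5 digits = (1, 8, 15, 3, 11)

v_17(a) = 1 ≥ 1, so the series converges in ℤ_17 to 1/(1 − a) = 1/(1 − 714) = -1/713. Expand this rational in ℤ_17: compute digits iteratively via d_i = x_i mod 17, x_{i+1} = (x_i − d_i)/17. The first 5 digits are (1, 8, 15, 3, 11).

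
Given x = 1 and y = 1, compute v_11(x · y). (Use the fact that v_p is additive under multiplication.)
v_11(1) = 0

v_p(x) = 0 (factor: 1 = 11^0 · 1); v_p(y) = 0 (factor: 1 = 11^0 · 1). Additivity: v_p(xy) = v_p(x) + v_p(y) = 0 + 0 = 0. (Direct check: xy = 1 = 11^0 · (1).)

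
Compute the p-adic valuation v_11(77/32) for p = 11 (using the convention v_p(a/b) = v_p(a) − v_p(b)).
v_11(77/32) = 1

Factor powers of 11 from the numerator and denominator of the reduced fraction: 77 = 11^1 · 7 and 32 = 11^0 · 32. Apply v_p(a/b) = v_p(a) − v_p(b): v_11(77/32) = 1 − 0 = 1.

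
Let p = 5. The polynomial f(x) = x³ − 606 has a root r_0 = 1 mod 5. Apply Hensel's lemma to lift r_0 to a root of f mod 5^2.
r_1 = 11 (mod 25)

Hensel: r_{i+1} = r_i − f(r_i)/f′(r_i) mod 5^{i+2}, where f′(x) = 3x². Iterate:
  r_0 = 1 (mod 5)
  r_1 = 11 (mod 25)
Final: r = 11 with f(r) ≡ 0 mod 5^2.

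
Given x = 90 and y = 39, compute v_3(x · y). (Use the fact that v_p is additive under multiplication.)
v_3(3510) = 3

v_p(x) = 2 (factor: 90 = 3^2 · 10); v_p(y) = 1 (factor: 39 = 3^1 · 13). Additivity: v_p(xy) = v_p(x) + v_p(y) = 2 + 1 = 3. (Direct check: xy = 3510 = 3^3 · (130).)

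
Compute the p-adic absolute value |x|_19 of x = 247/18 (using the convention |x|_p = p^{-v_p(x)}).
|247/18|_19 = 1/19

Step 1 — compute v_19(x) by factoring powers of 19 out of the numerator and denominator: v_19(247/18) = 1. Step 2 — apply |x|_p = p^{-v_p(x)} = 19^{-1} = 1/19.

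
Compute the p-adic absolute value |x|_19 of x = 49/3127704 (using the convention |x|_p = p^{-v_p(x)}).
|49/3127704|_19 = 130321

Step 1 — compute v_19(x) by factoring powers of 19 out of the numerator and denominator: v_19(49/3127704) = -4. Step 2 — apply |x|_p = p^{-v_p(x)} = 19^{4} = 130321.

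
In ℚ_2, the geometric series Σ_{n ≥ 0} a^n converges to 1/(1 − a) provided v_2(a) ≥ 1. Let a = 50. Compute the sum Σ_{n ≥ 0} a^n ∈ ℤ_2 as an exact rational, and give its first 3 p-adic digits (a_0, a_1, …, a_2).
Σ a^n = 1/(1 − a) = -1/49;  first 3 digits = (1, 1, 1)

v_2(a) = 1 ≥ 1, so the series converges in ℤ_2 to 1/(1 − a) = 1/(1 − 50) = -1/49. Expand this rational in ℤ_2: compute digits iteratively via d_i = x_i mod 2, x_{i+1} = (x_i − d_i)/2. The first 3 digits are (1, 1, 1).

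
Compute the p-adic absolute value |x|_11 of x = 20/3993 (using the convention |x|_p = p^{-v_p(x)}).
|20/3993|_11 = 1331

Step 1 — compute v_11(x) by factoring powers of 11 out of the numerator and denominator: v_11(20/3993) = -3. Step 2 — apply |x|_p = p^{-v_p(x)} = 11^{3} = 1331.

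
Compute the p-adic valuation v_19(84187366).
v_19(84187366) = 5

v_19(n) is the largest exponent k such that 19^k divides n. Factor out: 84187366 = 19^5 · 34. (Sign doesn't affect v_p.) So v_19(84187366) = 5.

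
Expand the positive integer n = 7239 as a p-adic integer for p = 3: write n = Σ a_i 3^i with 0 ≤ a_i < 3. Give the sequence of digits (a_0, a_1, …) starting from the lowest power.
(a_0, a_1, …) = (0, 1, 0, 1, 2, 2, 0, 0, 1)

Repeated division by 3 gives the digits low-to-high: 7239 = 1·3^1 + 1·3^3 + 2·3^4 + 2·3^5 + 1·3^8. Digit sequence: (0, 1, 0, 1, 2, 2, 0, 0, 1).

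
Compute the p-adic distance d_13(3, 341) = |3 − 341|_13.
d_13(3, 341) = 1/169

Step 1 — x − y = 3 − 341 = -338. Step 2 — v_13(-338) = 2 (factor: -338 = −(13^2 · 2); the sign does not affect v_p). Step 3 — |x − y|_13 = 13^{-2} = 1/169.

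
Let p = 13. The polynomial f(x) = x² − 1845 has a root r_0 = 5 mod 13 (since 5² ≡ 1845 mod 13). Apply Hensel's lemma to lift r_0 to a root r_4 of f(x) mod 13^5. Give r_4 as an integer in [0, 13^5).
r_4 = 364213 (mod 371293)

Hensel's recurrence: r_{i+1} = r_i − f(r_i)·(f′(r_i))^{-1} mod 13^{i+2}, with f′(x) = 2x. Iterate:
  r_0 = 5 (mod 13)
  r_1 = 18 (mod 169)
  r_2 = 1708 (mod 2197)
  r_3 = 21481 (mod 28561)
  r_4 = 364213 (mod 371293)
Final: r_4 = 364213, and one checks f(r_4) ≡ 0 mod 13^5.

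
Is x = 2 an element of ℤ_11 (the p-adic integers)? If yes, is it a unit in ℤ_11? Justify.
x ∈ ℤ_11^× (unit); v_11(x) = 0

ℤ_11 = {x ∈ ℚ_11 : v_11(x) ≥ 0} and ℤ_11^× = {x ∈ ℤ_11 : v_11(x) = 0}. Here v_11(2) = v_11(num) − v_11(den) = 0; compare against these criteria.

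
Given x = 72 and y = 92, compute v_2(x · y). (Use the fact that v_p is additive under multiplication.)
v_2(6624) = 5

v_p(x) = 3 (factor: 72 = 2^3 · 9); v_p(y) = 2 (factor: 92 = 2^2 · 23). Additivity: v_p(xy) = v_p(x) + v_p(y) = 3 + 2 = 5. (Direct check: xy = 6624 = 2^5 · (207).)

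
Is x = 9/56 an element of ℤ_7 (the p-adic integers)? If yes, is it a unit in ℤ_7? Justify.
x ∉ ℤ_7 (v_7(x) = -1 < 0)

ℤ_7 = {x ∈ ℚ_7 : v_7(x) ≥ 0} and ℤ_7^× = {x ∈ ℤ_7 : v_7(x) = 0}. Here v_7(9/56) = v_7(num) − v_7(den) = -1; compare against these criteria.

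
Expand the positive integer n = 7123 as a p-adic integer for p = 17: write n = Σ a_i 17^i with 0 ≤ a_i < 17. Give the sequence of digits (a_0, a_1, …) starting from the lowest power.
(a_0, a_1, …) = (0, 11, 7, 1)

Repeated division by 17 gives the digits low-to-high: 7123 = 11·17^1 + 7·17^2 + 1·17^3. Digit sequence: (0, 11, 7, 1).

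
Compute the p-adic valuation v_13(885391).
v_13(885391) = 4

v_13(n) is the largest exponent k such that 13^k divides n. Factor out: 885391 = 13^4 · 31. (Sign doesn't affect v_p.) So v_13(885391) = 4.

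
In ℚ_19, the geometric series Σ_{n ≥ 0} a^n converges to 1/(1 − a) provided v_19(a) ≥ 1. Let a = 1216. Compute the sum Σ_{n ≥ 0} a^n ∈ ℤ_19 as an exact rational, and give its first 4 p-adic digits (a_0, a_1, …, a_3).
Σ a^n = 1/(1 − a) = -1/1215;  first 4 digits = (1, 7, 14, 7)

v_19(a) = 1 ≥ 1, so the series converges in ℤ_19 to 1/(1 − a) = 1/(1 − 1216) = -1/1215. Expand this rational in ℤ_19: compute digits iteratively via d_i = x_i mod 19, x_{i+1} = (x_i − d_i)/19. The first 4 digits are (1, 7, 14, 7).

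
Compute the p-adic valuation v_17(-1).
v_17(-1) = 0

v_17(n) is the largest exponent k such that 17^k divides n. Factor out: -1 = -17^0 · 1. (Sign doesn't affect v_p.) So v_17(-1) = 0.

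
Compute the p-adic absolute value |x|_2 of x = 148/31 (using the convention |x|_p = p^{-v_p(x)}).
|148/31|_2 = 1/4

Step 1 — compute v_2(x) by factoring powers of 2 out of the numerator and denominator: v_2(148/31) = 2. Step 2 — apply |x|_p = p^{-v_p(x)} = 2^{-2} = 1/4.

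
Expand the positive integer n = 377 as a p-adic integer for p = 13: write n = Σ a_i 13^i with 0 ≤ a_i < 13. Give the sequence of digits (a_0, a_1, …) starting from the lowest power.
(a_0, a_1, …) = (0, 3, 2)

Repeated division by 13 gives the digits low-to-high: 377 = 3·13^1 + 2·13^2. Digit sequence: (0, 3, 2).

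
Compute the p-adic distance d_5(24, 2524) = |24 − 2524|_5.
d_5(24, 2524) = 1/625

Step 1 — x − y = 24 − 2524 = -2500. Step 2 — v_5(-2500) = 4 (factor: -2500 = −(5^4 · 4); the sign does not affect v_p). Step 3 — |x − y|_5 = 5^{-4} = 1/625.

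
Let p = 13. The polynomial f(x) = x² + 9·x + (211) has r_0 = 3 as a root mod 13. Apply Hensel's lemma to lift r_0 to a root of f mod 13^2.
r_1 = 133 (mod 169)

Hensel: r_{i+1} = r_i − f(r_i)·(f′(r_i))^{-1} mod 13^{i+2}, f′(x) = 2x + 9. Iterate:
  r_0 = 3 (mod 13)
  r_1 = 133 (mod 169)
Final: r = 133 satisfies f(r) ≡ 0 mod 13^2.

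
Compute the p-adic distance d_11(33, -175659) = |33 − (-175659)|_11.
d_11(33, -175659) = 1/14641

Step 1 — x − y = 33 − (-175659) = 175692. Step 2 — v_11(175692) = 4 (factor: 175692 = (11^4 · 12); the sign does not affect v_p). Step 3 — |x − y|_11 = 11^{-4} = 1/14641.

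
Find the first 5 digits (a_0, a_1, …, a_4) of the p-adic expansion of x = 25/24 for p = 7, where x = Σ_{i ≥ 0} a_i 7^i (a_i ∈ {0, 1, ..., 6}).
(a_0, …, a_4) = (6, 6, 4, 6, 4)

v_7(25/24) = 0 (numerator and denominator both coprime to 7), so x ∈ ℤ_7^×. Compute digits iteratively via a_i = x_i mod 7, x_{i+1} = (x_i − a_i)/7, with x_0 = x:
  x_0 = 25/24;  a_0 = 6;  x_1 = (x_0 − 6)/7 = -17/24
  x_1 = -17/24;  a_1 = 6;  x_2 = (x_1 − 6)/7 = -23/24
  x_2 = -23/24;  a_2 = 4;  x_3 = (x_2 − 4)/7 = -17/24
  x_3 = -17/24;  a_3 = 6;  x_4 = (x_3 − 6)/7 = -23/24
  x_4 = -23/24;  a_4 = 4;  x_5 = (x_4 − 4)/7 = -17/24
Digits: (6, 6, 4, 6, 4).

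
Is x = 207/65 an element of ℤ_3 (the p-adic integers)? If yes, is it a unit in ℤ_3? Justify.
x ∈ ℤ_3 but not a unit; v_3(x) = 2 > 0

ℤ_3 = {x ∈ ℚ_3 : v_3(x) ≥ 0} and ℤ_3^× = {x ∈ ℤ_3 : v_3(x) = 0}. Here v_3(207/65) = v_3(num) − v_3(den) = 2; compare against these criteria.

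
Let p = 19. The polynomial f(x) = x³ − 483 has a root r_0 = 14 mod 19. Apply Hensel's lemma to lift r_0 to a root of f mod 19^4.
r_3 = 32599 (mod 130321)

Hensel: r_{i+1} = r_i − f(r_i)/f′(r_i) mod 19^{i+2}, where f′(x) = 3x². Iterate:
  r_0 = 14 (mod 19)
  r_1 = 109 (mod 361)
  r_2 = 5163 (mod 6859)
  r_3 = 32599 (mod 130321)
Final: r = 32599 with f(r) ≡ 0 mod 19^4.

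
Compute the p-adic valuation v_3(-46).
v_3(-46) = 0

v_3(n) is the largest exponent k such that 3^k divides n. Factor out: -46 = -3^0 · 46. (Sign doesn't affect v_p.) So v_3(-46) = 0.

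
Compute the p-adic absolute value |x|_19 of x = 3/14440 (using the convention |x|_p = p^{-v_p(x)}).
|3/14440|_19 = 361

Step 1 — compute v_19(x) by factoring powers of 19 out of the numerator and denominator: v_19(3/14440) = -2. Step 2 — apply |x|_p = p^{-v_p(x)} = 19^{2} = 361.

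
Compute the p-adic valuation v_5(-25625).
v_5(-25625) = 4

v_5(n) is the largest exponent k such that 5^k divides n. Factor out: -25625 = -5^4 · 41. (Sign doesn't affect v_p.) So v_5(-25625) = 4.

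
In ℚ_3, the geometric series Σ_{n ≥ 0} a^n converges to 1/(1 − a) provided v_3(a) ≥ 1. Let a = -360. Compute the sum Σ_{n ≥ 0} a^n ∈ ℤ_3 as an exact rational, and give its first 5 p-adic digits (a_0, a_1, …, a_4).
Σ a^n = 1/(1 − a) = 1/361;  first 5 digits = (1, 0, 2, 1, 2)

v_3(a) = 2 ≥ 1, so the series converges in ℤ_3 to 1/(1 − a) = 1/(1 − (-360)) = 1/361. Expand this rational in ℤ_3: compute digits iteratively via d_i = x_i mod 3, x_{i+1} = (x_i − d_i)/3. The first 5 digits are (1, 0, 2, 1, 2).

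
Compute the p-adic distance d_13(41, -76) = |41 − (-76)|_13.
d_13(41, -76) = 1/13

Step 1 — x − y = 41 − (-76) = 117. Step 2 — v_13(117) = 1 (factor: 117 = (13^1 · 9); the sign does not affect v_p). Step 3 — |x − y|_13 = 13^{-1} = 1/13.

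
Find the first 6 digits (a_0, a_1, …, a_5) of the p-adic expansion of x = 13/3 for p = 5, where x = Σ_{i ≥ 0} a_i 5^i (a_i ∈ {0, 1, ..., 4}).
(a_0, …, a_5) = (1, 4, 1, 3, 1, 3)

v_5(13/3) = 0 (numerator and denominator both coprime to 5), so x ∈ ℤ_5^×. Compute digits iteratively via a_i = x_i mod 5, x_{i+1} = (x_i − a_i)/5, with x_0 = x:
  x_0 = 13/3;  a_0 = 1;  x_1 = (x_0 − 1)/5 = 2/3
  x_1 = 2/3;  a_1 = 4;  x_2 = (x_1 − 4)/5 = -2/3
  x_2 = -2/3;  a_2 = 1;  x_3 = (x_2 − 1)/5 = -1/3
  x_3 = -1/3;  a_3 = 3;  x_4 = (x_3 − 3)/5 = -2/3
  x_4 = -2/3;  a_4 = 1;  x_5 = (x_4 − 1)/5 = -1/3
  x_5 = -1/3;  a_5 = 3;  x_6 = (x_5 − 3)/5 = -2/3
Digits: (1, 4, 1, 3, 1, 3).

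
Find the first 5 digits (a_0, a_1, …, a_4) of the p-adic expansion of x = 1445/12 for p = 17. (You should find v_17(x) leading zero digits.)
(a_0, …, a_4) = (0, 0, 16, 9, 15)

v_17(1445/12) = 2, so a_0 = ... = a_1 = 0. Factor out: x = 17^2 · u with u = 5/12 a unit in ℤ_17. Expand u iteratively via a_{v+i} = u_i mod 17, u_{i+1} = (u_i − a_{v+i})/17:
  u_0 = 5/12;  a_2 = 16;  u_1 = (u_0 − 16)/17 = -11/12
  u_1 = -11/12;  a_3 = 9;  u_2 = (u_1 − 9)/17 = -7/12
  u_2 = -7/12;  a_4 = 15;  u_3 = (u_2 − 15)/17 = -11/12
Digits: (0, 0, 16, 9, 15).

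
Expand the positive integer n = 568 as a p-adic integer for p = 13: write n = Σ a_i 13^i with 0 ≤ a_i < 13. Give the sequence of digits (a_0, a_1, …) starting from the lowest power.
(a_0, a_1, …) = (9, 4, 3)

Repeated division by 13 gives the digits low-to-high: 568 = 9 + 4·13^1 + 3·13^2. Digit sequence: (9, 4, 3).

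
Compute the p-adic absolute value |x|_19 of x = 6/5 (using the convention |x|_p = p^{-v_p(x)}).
|6/5|_19 = 1

Step 1 — compute v_19(x) by factoring powers of 19 out of the numerator and denominator: v_19(6/5) = 0. Step 2 — apply |x|_p = p^{-v_p(x)} = 19^{0} = 1.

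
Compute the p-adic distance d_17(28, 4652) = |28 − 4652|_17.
d_17(28, 4652) = 1/289

Step 1 — x − y = 28 − 4652 = -4624. Step 2 — v_17(-4624) = 2 (factor: -4624 = −(17^2 · 16); the sign does not affect v_p). Step 3 — |x − y|_17 = 17^{-2} = 1/289.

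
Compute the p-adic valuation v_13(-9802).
v_13(-9802) = 2

v_13(n) is the largest exponent k such that 13^k divides n. Factor out: -9802 = -13^2 · 58. (Sign doesn't affect v_p.) So v_13(-9802) = 2.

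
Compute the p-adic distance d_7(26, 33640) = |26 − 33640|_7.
d_7(26, 33640) = 1/16807

Step 1 — x − y = 26 − 33640 = -33614. Step 2 — v_7(-33614) = 5 (factor: -33614 = −(7^5 · 2); the sign does not affect v_p). Step 3 — |x − y|_7 = 7^{-5} = 1/16807.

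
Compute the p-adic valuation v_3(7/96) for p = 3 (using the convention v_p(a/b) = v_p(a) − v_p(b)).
v_3(7/96) = -1

Factor powers of 3 from the numerator and denominator of the reduced fraction: 7 = 3^0 · 7 and 96 = 3^1 · 32. Apply v_p(a/b) = v_p(a) − v_p(b): v_3(7/96) = 0 − 1 = -1.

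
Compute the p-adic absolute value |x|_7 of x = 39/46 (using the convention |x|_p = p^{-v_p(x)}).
|39/46|_7 = 1

Step 1 — compute v_7(x) by factoring powers of 7 out of the numerator and denominator: v_7(39/46) = 0. Step 2 — apply |x|_p = p^{-v_p(x)} = 7^{0} = 1.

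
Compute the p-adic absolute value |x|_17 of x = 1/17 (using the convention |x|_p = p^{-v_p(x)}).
|1/17|_17 = 17

Step 1 — compute v_17(x) by factoring powers of 17 out of the numerator and denominator: v_17(1/17) = -1. Step 2 — apply |x|_p = p^{-v_p(x)} = 17^{1} = 17.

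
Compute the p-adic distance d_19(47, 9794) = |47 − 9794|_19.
d_19(47, 9794) = 1/361

Step 1 — x − y = 47 − 9794 = -9747. Step 2 — v_19(-9747) = 2 (factor: -9747 = −(19^2 · 27); the sign does not affect v_p). Step 3 — |x − y|_19 = 19^{-2} = 1/361.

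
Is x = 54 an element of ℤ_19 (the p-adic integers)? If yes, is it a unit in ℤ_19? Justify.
x ∈ ℤ_19^× (unit); v_19(x) = 0

ℤ_19 = {x ∈ ℚ_19 : v_19(x) ≥ 0} and ℤ_19^× = {x ∈ ℤ_19 : v_19(x) = 0}. Here v_19(54) = v_19(num) − v_19(den) = 0; compare against these criteria.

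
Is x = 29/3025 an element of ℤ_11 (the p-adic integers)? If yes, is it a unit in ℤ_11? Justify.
x ∉ ℤ_11 (v_11(x) = -2 < 0)

ℤ_11 = {x ∈ ℚ_11 : v_11(x) ≥ 0} and ℤ_11^× = {x ∈ ℤ_11 : v_11(x) = 0}. Here v_11(29/3025) = v_11(num) − v_11(den) = -2; compare against these criteria.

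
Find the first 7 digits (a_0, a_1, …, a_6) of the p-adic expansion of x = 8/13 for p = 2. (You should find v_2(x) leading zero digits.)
(a_0, …, a_6) = (0, 0, 0, 1, 0, 1, 0)

v_2(8/13) = 3, so a_0 = ... = a_2 = 0. Factor out: x = 2^3 · u with u = 1/13 a unit in ℤ_2. Expand u iteratively via a_{v+i} = u_i mod 2, u_{i+1} = (u_i − a_{v+i})/2:
  u_0 = 1/13;  a_3 = 1;  u_1 = (u_0 − 1)/2 = -6/13
  u_1 = -6/13;  a_4 = 0;  u_2 = (u_1 − 0)/2 = -3/13
  u_2 = -3/13;  a_5 = 1;  u_3 = (u_2 − 1)/2 = -8/13
  u_3 = -8/13;  a_6 = 0;  u_4 = (u_3 − 0)/2 = -4/13
Digits: (0, 0, 0, 1, 0, 1, 0).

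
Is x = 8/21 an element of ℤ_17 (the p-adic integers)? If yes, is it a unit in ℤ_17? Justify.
x ∈ ℤ_17^× (unit); v_17(x) = 0

ℤ_17 = {x ∈ ℚ_17 : v_17(x) ≥ 0} and ℤ_17^× = {x ∈ ℤ_17 : v_17(x) = 0}. Here v_17(8/21) = v_17(num) − v_17(den) = 0; compare against these criteria.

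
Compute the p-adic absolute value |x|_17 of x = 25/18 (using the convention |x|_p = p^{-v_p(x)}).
|25/18|_17 = 1

Step 1 — compute v_17(x) by factoring powers of 17 out of the numerator and denominator: v_17(25/18) = 0. Step 2 — apply |x|_p = p^{-v_p(x)} = 17^{0} = 1.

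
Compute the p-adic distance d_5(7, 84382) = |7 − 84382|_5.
d_5(7, 84382) = 1/3125

Step 1 — x − y = 7 − 84382 = -84375. Step 2 — v_5(-84375) = 5 (factor: -84375 = −(5^5 · 27); the sign does not affect v_p). Step 3 — |x − y|_5 = 5^{-5} = 1/3125.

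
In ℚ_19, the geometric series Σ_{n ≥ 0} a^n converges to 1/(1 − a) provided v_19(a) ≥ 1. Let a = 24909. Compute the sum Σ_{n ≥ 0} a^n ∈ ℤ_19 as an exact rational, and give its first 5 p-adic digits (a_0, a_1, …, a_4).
Σ a^n = 1/(1 − a) = -1/24908;  first 5 digits = (1, 0, 12, 3, 11)

v_19(a) = 2 ≥ 1, so the series converges in ℤ_19 to 1/(1 − a) = 1/(1 − 24909) = -1/24908. Expand this rational in ℤ_19: compute digits iteratively via d_i = x_i mod 19, x_{i+1} = (x_i − d_i)/19. The first 5 digits are (1, 0, 12, 3, 11).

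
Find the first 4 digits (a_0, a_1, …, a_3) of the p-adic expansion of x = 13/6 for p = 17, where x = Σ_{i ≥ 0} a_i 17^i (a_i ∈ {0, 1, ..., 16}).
(a_0, …, a_3) = (5, 14, 2, 14)

v_17(13/6) = 0 (numerator and denominator both coprime to 17), so x ∈ ℤ_17^×. Compute digits iteratively via a_i = x_i mod 17, x_{i+1} = (x_i − a_i)/17, with x_0 = x:
  x_0 = 13/6;  a_0 = 5;  x_1 = (x_0 − 5)/17 = -1/6
  x_1 = -1/6;  a_1 = 14;  x_2 = (x_1 − 14)/17 = -5/6
  x_2 = -5/6;  a_2 = 2;  x_3 = (x_2 − 2)/17 = -1/6
  x_3 = -1/6;  a_3 = 14;  x_4 = (x_3 − 14)/17 = -5/6
Digits: (5, 14, 2, 14).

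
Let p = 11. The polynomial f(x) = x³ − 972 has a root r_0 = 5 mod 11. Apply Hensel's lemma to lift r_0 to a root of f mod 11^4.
r_3 = 1578 (mod 14641)

Hensel: r_{i+1} = r_i − f(r_i)/f′(r_i) mod 11^{i+2}, where f′(x) = 3x². Iterate:
  r_0 = 5 (mod 11)
  r_1 = 5 (mod 121)
  r_2 = 247 (mod 1331)
  r_3 = 1578 (mod 14641)
Final: r = 1578 with f(r) ≡ 0 mod 11^4.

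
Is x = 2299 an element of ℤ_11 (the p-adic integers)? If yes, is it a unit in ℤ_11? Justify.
x ∈ ℤ_11 but not a unit; v_11(x) = 2 > 0

ℤ_11 = {x ∈ ℚ_11 : v_11(x) ≥ 0} and ℤ_11^× = {x ∈ ℤ_11 : v_11(x) = 0}. Here v_11(2299) = v_11(num) − v_11(den) = 2; compare against these criteria.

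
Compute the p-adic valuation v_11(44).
v_11(44) = 1

v_11(n) is the largest exponent k such that 11^k divides n. Factor out: 44 = 11^1 · 4. (Sign doesn't affect v_p.) So v_11(44) = 1.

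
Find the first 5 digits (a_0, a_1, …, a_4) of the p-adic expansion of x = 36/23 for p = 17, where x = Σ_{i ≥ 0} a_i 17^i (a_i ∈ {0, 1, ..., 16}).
(a_0, …, a_4) = (6, 16, 2, 5, 13)

v_17(36/23) = 0 (numerator and denominator both coprime to 17), so x ∈ ℤ_17^×. Compute digits iteratively via a_i = x_i mod 17, x_{i+1} = (x_i − a_i)/17, with x_0 = x:
  x_0 = 36/23;  a_0 = 6;  x_1 = (x_0 − 6)/17 = -6/23
  x_1 = -6/23;  a_1 = 16;  x_2 = (x_1 − 16)/17 = -22/23
  x_2 = -22/23;  a_2 = 2;  x_3 = (x_2 − 2)/17 = -4/23
  x_3 = -4/23;  a_3 = 5;  x_4 = (x_3 − 5)/17 = -7/23
  x_4 = -7/23;  a_4 = 13;  x_5 = (x_4 − 13)/17 = -18/23
Digits: (6, 16, 2, 5, 13).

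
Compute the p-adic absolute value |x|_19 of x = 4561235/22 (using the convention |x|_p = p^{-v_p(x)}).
|4561235/22|_19 = 1/130321

Step 1 — compute v_19(x) by factoring powers of 19 out of the numerator and denominator: v_19(4561235/22) = 4. Step 2 — apply |x|_p = p^{-v_p(x)} = 19^{-4} = 1/130321.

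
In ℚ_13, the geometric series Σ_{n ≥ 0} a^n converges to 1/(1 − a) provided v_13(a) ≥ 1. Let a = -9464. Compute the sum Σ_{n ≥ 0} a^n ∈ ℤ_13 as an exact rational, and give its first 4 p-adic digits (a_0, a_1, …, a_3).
Σ a^n = 1/(1 − a) = 1/9465;  first 4 digits = (1, 0, 9, 8)

v_13(a) = 2 ≥ 1, so the series converges in ℤ_13 to 1/(1 − a) = 1/(1 − (-9464)) = 1/9465. Expand this rational in ℤ_13: compute digits iteratively via d_i = x_i mod 13, x_{i+1} = (x_i − d_i)/13. The first 4 digits are (1, 0, 9, 8).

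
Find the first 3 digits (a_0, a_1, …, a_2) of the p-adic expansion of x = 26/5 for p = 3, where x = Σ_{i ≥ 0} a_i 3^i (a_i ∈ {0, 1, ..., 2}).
(a_0, …, a_2) = (1, 2, 1)

v_3(26/5) = 0 (numerator and denominator both coprime to 3), so x ∈ ℤ_3^×. Compute digits iteratively via a_i = x_i mod 3, x_{i+1} = (x_i − a_i)/3, with x_0 = x:
  x_0 = 26/5;  a_0 = 1;  x_1 = (x_0 − 1)/3 = 7/5
  x_1 = 7/5;  a_1 = 2;  x_2 = (x_1 − 2)/3 = -1/5
  x_2 = -1/5;  a_2 = 1;  x_3 = (x_2 − 1)/3 = -2/5
Digits: (1, 2, 1).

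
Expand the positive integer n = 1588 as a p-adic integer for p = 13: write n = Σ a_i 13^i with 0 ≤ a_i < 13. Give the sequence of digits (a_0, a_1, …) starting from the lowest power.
(a_0, a_1, …) = (2, 5, 9)

Repeated division by 13 gives the digits low-to-high: 1588 = 2 + 5·13^1 + 9·13^2. Digit sequence: (2, 5, 9).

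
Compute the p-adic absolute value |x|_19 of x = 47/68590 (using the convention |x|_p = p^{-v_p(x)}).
|47/68590|_19 = 6859

Step 1 — compute v_19(x) by factoring powers of 19 out of the numerator and denominator: v_19(47/68590) = -3. Step 2 — apply |x|_p = p^{-v_p(x)} = 19^{3} = 6859.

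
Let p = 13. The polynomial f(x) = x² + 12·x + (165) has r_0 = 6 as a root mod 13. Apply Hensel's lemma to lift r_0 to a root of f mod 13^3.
r_2 = 1072 (mod 2197)

Hensel: r_{i+1} = r_i − f(r_i)·(f′(r_i))^{-1} mod 13^{i+2}, f′(x) = 2x + 12. Iterate:
  r_0 = 6 (mod 13)
  r_1 = 58 (mod 169)
  r_2 = 1072 (mod 2197)
Final: r = 1072 satisfies f(r) ≡ 0 mod 13^3.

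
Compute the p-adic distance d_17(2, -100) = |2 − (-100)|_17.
d_17(2, -100) = 1/17

Step 1 — x − y = 2 − (-100) = 102. Step 2 — v_17(102) = 1 (factor: 102 = (17^1 · 6); the sign does not affect v_p). Step 3 — |x − y|_17 = 17^{-1} = 1/17.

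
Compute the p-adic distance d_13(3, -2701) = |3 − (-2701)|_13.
d_13(3, -2701) = 1/169

Step 1 — x − y = 3 − (-2701) = 2704. Step 2 — v_13(2704) = 2 (factor: 2704 = (13^2 · 16); the sign does not affect v_p). Step 3 — |x − y|_13 = 13^{-2} = 1/169.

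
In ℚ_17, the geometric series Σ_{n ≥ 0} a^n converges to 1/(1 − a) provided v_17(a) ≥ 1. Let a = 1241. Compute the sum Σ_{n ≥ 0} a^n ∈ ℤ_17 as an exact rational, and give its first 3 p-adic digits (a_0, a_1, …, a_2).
Σ a^n = 1/(1 − a) = -1/1240;  first 3 digits = (1, 5, 12)

v_17(a) = 1 ≥ 1, so the series converges in ℤ_17 to 1/(1 − a) = 1/(1 − 1241) = -1/1240. Expand this rational in ℤ_17: compute digits iteratively via d_i = x_i mod 17, x_{i+1} = (x_i − d_i)/17. The first 3 digits are (1, 5, 12).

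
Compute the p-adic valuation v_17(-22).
v_17(-22) = 0

v_17(n) is the largest exponent k such that 17^k divides n. Factor out: -22 = -17^0 · 22. (Sign doesn't affect v_p.) So v_17(-22) = 0.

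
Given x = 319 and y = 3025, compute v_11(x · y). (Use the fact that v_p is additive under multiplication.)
v_11(964975) = 3

v_p(x) = 1 (factor: 319 = 11^1 · 29); v_p(y) = 2 (factor: 3025 = 11^2 · 25). Additivity: v_p(xy) = v_p(x) + v_p(y) = 1 + 2 = 3. (Direct check: xy = 964975 = 11^3 · (725).)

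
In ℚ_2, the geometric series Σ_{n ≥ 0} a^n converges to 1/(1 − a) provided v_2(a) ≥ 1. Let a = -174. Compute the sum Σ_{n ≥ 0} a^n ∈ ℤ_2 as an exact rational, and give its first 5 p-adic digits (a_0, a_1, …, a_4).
Σ a^n = 1/(1 − a) = 1/175;  first 5 digits = (1, 1, 1, 1, 0)

v_2(a) = 1 ≥ 1, so the series converges in ℤ_2 to 1/(1 − a) = 1/(1 − (-174)) = 1/175. Expand this rational in ℤ_2: compute digits iteratively via d_i = x_i mod 2, x_{i+1} = (x_i − d_i)/2. The first 5 digits are (1, 1, 1, 1, 0).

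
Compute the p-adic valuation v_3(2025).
v_3(2025) = 4

v_3(n) is the largest exponent k such that 3^k divides n. Factor out: 2025 = 3^4 · 25. (Sign doesn't affect v_p.) So v_3(2025) = 4.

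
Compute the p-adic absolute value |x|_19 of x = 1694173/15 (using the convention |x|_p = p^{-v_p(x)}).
|1694173/15|_19 = 1/130321

Step 1 — compute v_19(x) by factoring powers of 19 out of the numerator and denominator: v_19(1694173/15) = 4. Step 2 — apply |x|_p = p^{-v_p(x)} = 19^{-4} = 1/130321.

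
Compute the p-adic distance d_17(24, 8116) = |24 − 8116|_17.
d_17(24, 8116) = 1/289

Step 1 — x − y = 24 − 8116 = -8092. Step 2 — v_17(-8092) = 2 (factor: -8092 = −(17^2 · 28); the sign does not affect v_p). Step 3 — |x − y|_17 = 17^{-2} = 1/289.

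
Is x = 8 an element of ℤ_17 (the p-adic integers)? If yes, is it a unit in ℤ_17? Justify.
x ∈ ℤ_17^× (unit); v_17(x) = 0

ℤ_17 = {x ∈ ℚ_17 : v_17(x) ≥ 0} and ℤ_17^× = {x ∈ ℤ_17 : v_17(x) = 0}. Here v_17(8) = v_17(num) − v_17(den) = 0; compare against these criteria.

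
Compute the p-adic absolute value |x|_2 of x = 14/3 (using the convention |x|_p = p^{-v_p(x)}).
|14/3|_2 = 1/2

Step 1 — compute v_2(x) by factoring powers of 2 out of the numerator and denominator: v_2(14/3) = 1. Step 2 — apply |x|_p = p^{-v_p(x)} = 2^{-1} = 1/2.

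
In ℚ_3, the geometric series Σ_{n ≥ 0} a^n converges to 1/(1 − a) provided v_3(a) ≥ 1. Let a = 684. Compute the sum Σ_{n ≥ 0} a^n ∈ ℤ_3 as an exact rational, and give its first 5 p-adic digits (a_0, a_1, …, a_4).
Σ a^n = 1/(1 − a) = -1/683;  first 5 digits = (1, 0, 1, 1, 0)

v_3(a) = 2 ≥ 1, so the series converges in ℤ_3 to 1/(1 − a) = 1/(1 − 684) = -1/683. Expand this rational in ℤ_3: compute digits iteratively via d_i = x_i mod 3, x_{i+1} = (x_i − d_i)/3. The first 5 digits are (1, 0, 1, 1, 0).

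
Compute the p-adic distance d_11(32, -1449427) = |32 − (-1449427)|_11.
d_11(32, -1449427) = 1/161051

Step 1 — x − y = 32 − (-1449427) = 1449459. Step 2 — v_11(1449459) = 5 (factor: 1449459 = (11^5 · 9); the sign does not affect v_p). Step 3 — |x − y|_11 = 11^{-5} = 1/161051.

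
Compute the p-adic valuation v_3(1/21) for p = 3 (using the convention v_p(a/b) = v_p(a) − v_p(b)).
v_3(1/21) = -1

Factor powers of 3 from the numerator and denominator of the reduced fraction: 1 = 3^0 · 1 and 21 = 3^1 · 7. Apply v_p(a/b) = v_p(a) − v_p(b): v_3(1/21) = 0 − 1 = -1.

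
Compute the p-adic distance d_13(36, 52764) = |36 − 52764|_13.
d_13(36, 52764) = 1/2197

Step 1 — x − y = 36 − 52764 = -52728. Step 2 — v_13(-52728) = 3 (factor: -52728 = −(13^3 · 24); the sign does not affect v_p). Step 3 — |x − y|_13 = 13^{-3} = 1/2197.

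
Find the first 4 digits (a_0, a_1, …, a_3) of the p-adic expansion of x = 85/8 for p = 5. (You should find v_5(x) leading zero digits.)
(a_0, …, a_3) = (0, 4, 4, 1)

v_5(85/8) = 1, so a_0 = ... = a_0 = 0. Factor out: x = 5^1 · u with u = 17/8 a unit in ℤ_5. Expand u iteratively via a_{v+i} = u_i mod 5, u_{i+1} = (u_i − a_{v+i})/5:
  u_0 = 17/8;  a_1 = 4;  u_1 = (u_0 − 4)/5 = -3/8
  u_1 = -3/8;  a_2 = 4;  u_2 = (u_1 − 4)/5 = -7/8
  u_2 = -7/8;  a_3 = 1;  u_3 = (u_2 − 1)/5 = -3/8
Digits: (0, 4, 4, 1).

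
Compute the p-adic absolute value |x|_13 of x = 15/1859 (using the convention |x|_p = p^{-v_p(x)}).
|15/1859|_13 = 169

Step 1 — compute v_13(x) by factoring powers of 13 out of the numerator and denominator: v_13(15/1859) = -2. Step 2 — apply |x|_p = p^{-v_p(x)} = 13^{2} = 169.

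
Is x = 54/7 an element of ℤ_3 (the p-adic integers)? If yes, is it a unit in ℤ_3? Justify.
x ∈ ℤ_3 but not a unit; v_3(x) = 3 > 0

ℤ_3 = {x ∈ ℚ_3 : v_3(x) ≥ 0} and ℤ_3^× = {x ∈ ℤ_3 : v_3(x) = 0}. Here v_3(54/7) = v_3(num) − v_3(den) = 3; compare against these criteria.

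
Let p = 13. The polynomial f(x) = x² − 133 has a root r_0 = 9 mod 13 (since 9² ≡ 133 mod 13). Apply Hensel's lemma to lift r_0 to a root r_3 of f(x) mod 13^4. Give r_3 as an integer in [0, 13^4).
r_3 = 4312 (mod 28561)

Hensel's recurrence: r_{i+1} = r_i − f(r_i)·(f′(r_i))^{-1} mod 13^{i+2}, with f′(x) = 2x. Iterate:
  r_0 = 9 (mod 13)
  r_1 = 87 (mod 169)
  r_2 = 2115 (mod 2197)
  r_3 = 4312 (mod 28561)
Final: r_3 = 4312, and one checks f(r_3) ≡ 0 mod 13^4.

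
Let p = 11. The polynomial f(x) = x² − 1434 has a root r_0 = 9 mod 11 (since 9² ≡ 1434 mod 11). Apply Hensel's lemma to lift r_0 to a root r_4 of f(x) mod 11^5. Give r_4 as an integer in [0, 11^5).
r_4 = 22691 (mod 161051)

Hensel's recurrence: r_{i+1} = r_i − f(r_i)·(f′(r_i))^{-1} mod 11^{i+2}, with f′(x) = 2x. Iterate:
  r_0 = 9 (mod 11)
  r_1 = 64 (mod 121)
  r_2 = 64 (mod 1331)
  r_3 = 8050 (mod 14641)
  r_4 = 22691 (mod 161051)
Final: r_4 = 22691, and one checks f(r_4) ≡ 0 mod 11^5.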